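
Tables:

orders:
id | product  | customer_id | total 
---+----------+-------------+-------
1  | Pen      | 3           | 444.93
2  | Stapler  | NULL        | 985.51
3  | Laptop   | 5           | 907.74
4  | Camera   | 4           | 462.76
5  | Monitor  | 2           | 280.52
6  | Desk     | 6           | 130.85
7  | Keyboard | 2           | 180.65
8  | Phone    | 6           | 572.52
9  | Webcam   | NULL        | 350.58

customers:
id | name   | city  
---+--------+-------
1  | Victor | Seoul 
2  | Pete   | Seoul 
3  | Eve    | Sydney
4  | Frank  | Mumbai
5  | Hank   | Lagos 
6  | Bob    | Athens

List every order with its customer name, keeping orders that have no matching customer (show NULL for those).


LEFT JOIN keeps every row from orders (the left table); where customer_id has no match in customers, the customer columns become NULL. Walk through each order:
  - order 1 (Pen): customer_id=3 -> matches Eve
  - order 2 (Stapler): customer_id=NULL, no match -> kept with NULL
  - order 3 (Laptop): customer_id=5 -> matches Hank
  - order 4 (Camera): customer_id=4 -> matches Frank
  - order 5 (Monitor): customer_id=2 -> matches Pete
  - order 6 (Desk): customer_id=6 -> matches Bob
  - order 7 (Keyboard): customer_id=2 -> matches Pete
  - order 8 (Phone): customer_id=6 -> matches Bob
  - order 9 (Webcam): customer_id=NULL, no match -> kept with NULL
All 9 rows appear; 2 have NULL customer.

SQL:
SELECT a.product, b.name AS customer
FROM orders a
LEFT JOIN customers b ON a.customer_id = b.id

Result:
product  | customer
---------+---------
Pen      | Eve     
Stapler  | NULL    
Laptop   | Hank    
Camera   | Frank   
Monitor  | Pete    
Desk     | Bob     
Keyboard | Pete    
Phone    | Bob     
Webcam   | NULL    


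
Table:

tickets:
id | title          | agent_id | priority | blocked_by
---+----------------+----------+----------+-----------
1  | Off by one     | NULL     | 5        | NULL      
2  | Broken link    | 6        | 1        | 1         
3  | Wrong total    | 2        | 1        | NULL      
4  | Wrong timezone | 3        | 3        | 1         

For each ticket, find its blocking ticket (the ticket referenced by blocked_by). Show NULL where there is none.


This is a self-join: tickets is joined to a second copy of itself, matching each row's blocked_by to another row's id. Use LEFT JOIN so rows with blocked_by=NULL are kept.
  - ticket 1 (Off by one): blocked_by=NULL -> NULL
  - ticket 2 (Broken link): blocked_by=1 -> Off by one
  - ticket 3 (Wrong total): blocked_by=NULL -> NULL
  - ticket 4 (Wrong timezone): blocked_by=1 -> Off by one

SQL:
SELECT a.title AS item, b.title AS blocked_by
FROM tickets a
LEFT JOIN tickets b ON a.blocked_by = b.id

Result:
item           | blocked_by
---------------+-----------
Off by one     | NULL      
Broken link    | Off by one
Wrong total    | NULL      
Wrong timezone | Off by one


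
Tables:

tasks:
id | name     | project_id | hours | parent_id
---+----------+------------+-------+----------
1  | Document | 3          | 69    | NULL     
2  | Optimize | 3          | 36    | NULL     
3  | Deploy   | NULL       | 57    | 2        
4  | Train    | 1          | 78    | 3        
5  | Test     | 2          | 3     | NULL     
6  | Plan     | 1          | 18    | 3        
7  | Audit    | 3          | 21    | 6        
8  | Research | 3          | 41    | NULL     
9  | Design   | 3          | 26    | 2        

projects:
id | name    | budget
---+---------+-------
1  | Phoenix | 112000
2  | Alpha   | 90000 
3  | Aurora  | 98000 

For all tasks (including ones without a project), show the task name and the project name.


LEFT JOIN keeps every row from tasks (the left table); where project_id has no match in projects, the project columns become NULL. Walk through each task:
  - task 1 (Document): project_id=3 -> matches Aurora
  - task 2 (Optimize): project_id=3 -> matches Aurora
  - task 3 (Deploy): project_id=NULL, no match -> kept with NULL
  - task 4 (Train): project_id=1 -> matches Phoenix
  - task 5 (Test): project_id=2 -> matches Alpha
  - task 6 (Plan): project_id=1 -> matches Phoenix
  - task 7 (Audit): project_id=3 -> matches Aurora
  - task 8 (Research): project_id=3 -> matches Aurora
  - task 9 (Design): project_id=3 -> matches Aurora
All 9 rows appear; 1 has NULL project.

SQL:
SELECT a.name, b.name AS project
FROM tasks a
LEFT JOIN projects b ON a.project_id = b.id

Result:
name     | project
---------+--------
Document | Aurora 
Optimize | Aurora 
Deploy   | NULL   
Train    | Phoenix
Test     | Alpha  
Plan     | Phoenix
Audit    | Aurora 
Research | Aurora 
Design   | Aurora 


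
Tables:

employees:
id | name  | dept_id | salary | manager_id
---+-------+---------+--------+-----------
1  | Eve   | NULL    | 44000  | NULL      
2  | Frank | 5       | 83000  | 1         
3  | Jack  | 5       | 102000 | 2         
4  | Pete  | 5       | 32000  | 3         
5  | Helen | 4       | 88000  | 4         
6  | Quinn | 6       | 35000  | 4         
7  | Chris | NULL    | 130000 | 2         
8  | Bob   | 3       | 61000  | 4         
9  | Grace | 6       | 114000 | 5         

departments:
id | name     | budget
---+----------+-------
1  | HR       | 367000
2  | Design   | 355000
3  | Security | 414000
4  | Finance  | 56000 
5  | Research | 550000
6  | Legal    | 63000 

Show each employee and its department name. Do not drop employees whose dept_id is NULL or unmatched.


LEFT JOIN keeps every row from employees (the left table); where dept_id has no match in departments, the department columns become NULL. Walk through each employee:
  - employee 1 (Eve): dept_id=NULL, no match -> kept with NULL
  - employee 2 (Frank): dept_id=5 -> matches Research
  - employee 3 (Jack): dept_id=5 -> matches Research
  - employee 4 (Pete): dept_id=5 -> matches Research
  - employee 5 (Helen): dept_id=4 -> matches Finance
  - employee 6 (Quinn): dept_id=6 -> matches Legal
  - employee 7 (Chris): dept_id=NULL, no match -> kept with NULL
  - employee 8 (Bob): dept_id=3 -> matches Security
  - employee 9 (Grace): dept_id=6 -> matches Legal
All 9 rows appear; 2 have NULL department.

SQL:
SELECT a.name, b.name AS department
FROM employees a
LEFT JOIN departments b ON a.dept_id = b.id

Result:
name  | department
------+-----------
Eve   | NULL      
Frank | Research  
Jack  | Research  
Pete  | Research  
Helen | Finance   
Quinn | Legal     
Chris | NULL      
Bob   | Security  
Grace | Legal     


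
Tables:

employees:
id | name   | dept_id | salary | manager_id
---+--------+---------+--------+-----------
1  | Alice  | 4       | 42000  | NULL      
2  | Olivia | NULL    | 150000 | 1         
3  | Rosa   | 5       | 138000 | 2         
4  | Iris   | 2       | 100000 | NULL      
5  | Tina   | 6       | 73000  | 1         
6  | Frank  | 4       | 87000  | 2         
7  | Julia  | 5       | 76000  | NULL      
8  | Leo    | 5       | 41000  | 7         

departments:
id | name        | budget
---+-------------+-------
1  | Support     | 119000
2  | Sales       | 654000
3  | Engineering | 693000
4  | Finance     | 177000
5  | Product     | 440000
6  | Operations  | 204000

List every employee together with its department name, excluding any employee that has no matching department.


INNER JOIN keeps only employees rows whose dept_id matches an id in departments. Walk through each employee:
  - employee 1 (Alice): dept_id=4 -> matches Finance
  - employee 2 (Olivia): dept_id=NULL, no match -> dropped
  - employee 3 (Rosa): dept_id=5 -> matches Product
  - employee 4 (Iris): dept_id=2 -> matches Sales
  - employee 5 (Tina): dept_id=6 -> matches Operations
  - employee 6 (Frank): dept_id=4 -> matches Finance
  - employee 7 (Julia): dept_id=5 -> matches Product
  - employee 8 (Leo): dept_id=5 -> matches Product
So 1 of 8 rows is dropped.

SQL:
SELECT a.name, b.name AS department
FROM employees a
INNER JOIN departments b ON a.dept_id = b.id

Result:
name  | department
------+-----------
Alice | Finance   
Rosa  | Product   
Iris  | Sales     
Tina  | Operations
Frank | Finance   
Julia | Product   
Leo   | Product   


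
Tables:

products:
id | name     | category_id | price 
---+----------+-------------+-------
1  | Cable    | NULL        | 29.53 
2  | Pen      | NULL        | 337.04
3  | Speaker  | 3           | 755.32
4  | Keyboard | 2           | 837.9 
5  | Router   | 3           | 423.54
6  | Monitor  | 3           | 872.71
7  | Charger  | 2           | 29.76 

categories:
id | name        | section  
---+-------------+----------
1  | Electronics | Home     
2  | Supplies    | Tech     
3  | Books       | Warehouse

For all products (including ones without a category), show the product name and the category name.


LEFT JOIN keeps every row from products (the left table); where category_id has no match in categories, the category columns become NULL. Walk through each product:
  - product 1 (Cable): category_id=NULL, no match -> kept with NULL
  - product 2 (Pen): category_id=NULL, no match -> kept with NULL
  - product 3 (Speaker): category_id=3 -> matches Books
  - product 4 (Keyboard): category_id=2 -> matches Supplies
  - product 5 (Router): category_id=3 -> matches Books
  - product 6 (Monitor): category_id=3 -> matches Books
  - product 7 (Charger): category_id=2 -> matches Supplies
All 7 rows appear; 2 have NULL category.

SQL:
SELECT a.name, b.name AS category
FROM products a
LEFT JOIN categories b ON a.category_id = b.id

Result:
name     | category
---------+---------
Cable    | NULL    
Pen      | NULL    
Speaker  | Books   
Keyboard | Supplies
Router   | Books   
Monitor  | Books   
Charger  | Supplies


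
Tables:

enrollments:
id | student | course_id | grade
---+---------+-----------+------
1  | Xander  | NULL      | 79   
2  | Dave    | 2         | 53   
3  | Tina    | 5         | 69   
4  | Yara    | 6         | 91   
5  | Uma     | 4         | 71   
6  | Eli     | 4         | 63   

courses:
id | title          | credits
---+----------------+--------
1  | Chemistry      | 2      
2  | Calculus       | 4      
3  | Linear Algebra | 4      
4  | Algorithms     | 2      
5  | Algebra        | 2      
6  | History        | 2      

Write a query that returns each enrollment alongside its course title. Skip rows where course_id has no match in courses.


INNER JOIN keeps only enrollments rows whose course_id matches an id in courses. Walk through each enrollment:
  - enrollment 1 (Xander): course_id=NULL, no match -> dropped
  - enrollment 2 (Dave): course_id=2 -> matches Calculus
  - enrollment 3 (Tina): course_id=5 -> matches Algebra
  - enrollment 4 (Yara): course_id=6 -> matches History
  - enrollment 5 (Uma): course_id=4 -> matches Algorithms
  - enrollment 6 (Eli): course_id=4 -> matches Algorithms
So 1 of 6 rows is dropped.

SQL:
SELECT a.student, b.title AS course
FROM enrollments a
INNER JOIN courses b ON a.course_id = b.id

Result:
student | course    
--------+-----------
Dave    | Calculus  
Tina    | Algebra   
Yara    | History   
Uma     | Algorithms
Eli     | Algorithms


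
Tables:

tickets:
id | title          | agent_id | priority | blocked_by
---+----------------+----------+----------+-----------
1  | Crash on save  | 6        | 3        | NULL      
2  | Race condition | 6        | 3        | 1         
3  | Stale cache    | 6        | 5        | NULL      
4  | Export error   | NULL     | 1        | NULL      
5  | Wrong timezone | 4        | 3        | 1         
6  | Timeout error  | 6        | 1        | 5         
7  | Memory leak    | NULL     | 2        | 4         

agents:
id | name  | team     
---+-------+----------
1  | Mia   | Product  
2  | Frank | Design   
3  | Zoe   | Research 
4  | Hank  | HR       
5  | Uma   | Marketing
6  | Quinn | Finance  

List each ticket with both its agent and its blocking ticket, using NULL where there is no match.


Two LEFT JOINs from the same base table tickets: one to agents via agent_id, one to tickets itself via blocked_by. Both are LEFT so every ticket is preserved.
Match against agents:
  - ticket 1 (Crash on save): agent_id=6 -> matches Quinn
  - ticket 2 (Race condition): agent_id=6 -> matches Quinn
  - ticket 3 (Stale cache): agent_id=6 -> matches Quinn
  - ticket 4 (Export error): agent_id=NULL, no match -> kept with NULL
  - ticket 5 (Wrong timezone): agent_id=4 -> matches Hank
  - ticket 6 (Timeout error): agent_id=6 -> matches Quinn
  - ticket 7 (Memory leak): agent_id=NULL, no match -> kept with NULL
Match against tickets (self):
  - ticket 1 (Crash on save): blocked_by=NULL -> NULL
  - ticket 2 (Race condition): blocked_by=1 -> Crash on save
  - ticket 3 (Stale cache): blocked_by=NULL -> NULL
  - ticket 4 (Export error): blocked_by=NULL -> NULL
  - ticket 5 (Wrong timezone): blocked_by=1 -> Crash on save
  - ticket 6 (Timeout error): blocked_by=5 -> Wrong timezone
  - ticket 7 (Memory leak): blocked_by=4 -> Export error

SQL:
SELECT a.title, b.name AS agent, c.title AS blocked_by
FROM tickets a
LEFT JOIN agents b ON a.agent_id = b.id
LEFT JOIN tickets c ON a.blocked_by = c.id

Result:
title          | agent | blocked_by    
---------------+-------+---------------
Crash on save  | Quinn | NULL          
Race condition | Quinn | Crash on save 
Stale cache    | Quinn | NULL          
Export error   | NULL  | NULL          
Wrong timezone | Hank  | Crash on save 
Timeout error  | Quinn | Wrong timezone
Memory leak    | NULL  | Export error  


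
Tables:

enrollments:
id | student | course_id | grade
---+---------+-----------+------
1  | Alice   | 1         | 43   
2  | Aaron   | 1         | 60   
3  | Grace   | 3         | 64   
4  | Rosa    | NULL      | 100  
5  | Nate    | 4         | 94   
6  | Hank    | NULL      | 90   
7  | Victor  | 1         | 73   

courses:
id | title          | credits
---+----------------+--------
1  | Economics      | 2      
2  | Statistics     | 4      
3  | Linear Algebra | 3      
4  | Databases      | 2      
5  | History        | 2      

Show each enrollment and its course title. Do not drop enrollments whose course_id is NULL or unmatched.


LEFT JOIN keeps every row from enrollments (the left table); where course_id has no match in courses, the course columns become NULL. Walk through each enrollment:
  - enrollment 1 (Alice): course_id=1 -> matches Economics
  - enrollment 2 (Aaron): course_id=1 -> matches Economics
  - enrollment 3 (Grace): course_id=3 -> matches Linear Algebra
  - enrollment 4 (Rosa): course_id=NULL, no match -> kept with NULL
  - enrollment 5 (Nate): course_id=4 -> matches Databases
  - enrollment 6 (Hank): course_id=NULL, no match -> kept with NULL
  - enrollment 7 (Victor): course_id=1 -> matches Economics
All 7 rows appear; 2 have NULL course.

SQL:
SELECT a.student, b.title AS course
FROM enrollments a
LEFT JOIN courses b ON a.course_id = b.id

Result:
student | course        
--------+---------------
Alice   | Economics     
Aaron   | Economics     
Grace   | Linear Algebra
Rosa    | NULL          
Nate    | Databases     
Hank    | NULL          
Victor  | Economics     


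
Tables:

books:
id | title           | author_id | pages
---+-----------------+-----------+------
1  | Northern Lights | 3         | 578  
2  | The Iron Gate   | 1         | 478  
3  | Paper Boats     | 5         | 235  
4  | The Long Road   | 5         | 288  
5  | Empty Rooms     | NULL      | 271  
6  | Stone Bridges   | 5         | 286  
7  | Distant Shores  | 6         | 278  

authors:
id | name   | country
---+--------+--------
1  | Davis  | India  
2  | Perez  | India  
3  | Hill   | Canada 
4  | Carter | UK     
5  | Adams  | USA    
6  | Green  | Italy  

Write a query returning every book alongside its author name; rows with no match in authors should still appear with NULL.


LEFT JOIN keeps every row from books (the left table); where author_id has no match in authors, the author columns become NULL. Walk through each book:
  - book 1 (Northern Lights): author_id=3 -> matches Hill
  - book 2 (The Iron Gate): author_id=1 -> matches Davis
  - book 3 (Paper Boats): author_id=5 -> matches Adams
  - book 4 (The Long Road): author_id=5 -> matches Adams
  - book 5 (Empty Rooms): author_id=NULL, no match -> kept with NULL
  - book 6 (Stone Bridges): author_id=5 -> matches Adams
  - book 7 (Distant Shores): author_id=6 -> matches Green
All 7 rows appear; 1 has NULL author.

SQL:
SELECT a.title, b.name AS author
FROM books a
LEFT JOIN authors b ON a.author_id = b.id

Result:
title           | author
----------------+-------
Northern Lights | Hill  
The Iron Gate   | Davis 
Paper Boats     | Adams 
The Long Road   | Adams 
Empty Rooms     | NULL  
Stone Bridges   | Adams 
Distant Shores  | Green 


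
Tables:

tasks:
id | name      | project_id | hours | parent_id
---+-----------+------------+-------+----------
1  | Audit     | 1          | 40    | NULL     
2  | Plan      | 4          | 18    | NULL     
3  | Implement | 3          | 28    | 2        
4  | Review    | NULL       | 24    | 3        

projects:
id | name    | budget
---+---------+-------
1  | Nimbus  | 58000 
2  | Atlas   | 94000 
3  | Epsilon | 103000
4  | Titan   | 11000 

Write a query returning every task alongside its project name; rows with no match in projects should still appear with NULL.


LEFT JOIN keeps every row from tasks (the left table); where project_id has no match in projects, the project columns become NULL. Walk through each task:
  - task 1 (Audit): project_id=1 -> matches Nimbus
  - task 2 (Plan): project_id=4 -> matches Titan
  - task 3 (Implement): project_id=3 -> matches Epsilon
  - task 4 (Review): project_id=NULL, no match -> kept with NULL
All 4 rows appear; 1 has NULL project.

SQL:
SELECT a.name, b.name AS project
FROM tasks a
LEFT JOIN projects b ON a.project_id = b.id

Result:
name      | project
----------+--------
Audit     | Nimbus 
Plan      | Titan  
Implement | Epsilon
Review    | NULL   


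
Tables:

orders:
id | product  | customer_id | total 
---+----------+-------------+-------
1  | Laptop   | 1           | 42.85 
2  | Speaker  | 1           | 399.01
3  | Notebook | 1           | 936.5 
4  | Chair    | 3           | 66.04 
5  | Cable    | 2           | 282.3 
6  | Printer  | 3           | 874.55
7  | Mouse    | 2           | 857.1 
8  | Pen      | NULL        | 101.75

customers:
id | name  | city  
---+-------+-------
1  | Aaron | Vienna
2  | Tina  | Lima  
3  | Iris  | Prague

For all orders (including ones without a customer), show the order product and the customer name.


LEFT JOIN keeps every row from orders (the left table); where customer_id has no match in customers, the customer columns become NULL. Walk through each order:
  - order 1 (Laptop): customer_id=1 -> matches Aaron
  - order 2 (Speaker): customer_id=1 -> matches Aaron
  - order 3 (Notebook): customer_id=1 -> matches Aaron
  - order 4 (Chair): customer_id=3 -> matches Iris
  - order 5 (Cable): customer_id=2 -> matches Tina
  - order 6 (Printer): customer_id=3 -> matches Iris
  - order 7 (Mouse): customer_id=2 -> matches Tina
  - order 8 (Pen): customer_id=NULL, no match -> kept with NULL
All 8 rows appear; 1 has NULL customer.

SQL:
SELECT a.product, b.name AS customer
FROM orders a
LEFT JOIN customers b ON a.customer_id = b.id

Result:
product  | customer
---------+---------
Laptop   | Aaron   
Speaker  | Aaron   
Notebook | Aaron   
Chair    | Iris    
Cable    | Tina    
Printer  | Iris    
Mouse    | Tina    
Pen      | NULL    


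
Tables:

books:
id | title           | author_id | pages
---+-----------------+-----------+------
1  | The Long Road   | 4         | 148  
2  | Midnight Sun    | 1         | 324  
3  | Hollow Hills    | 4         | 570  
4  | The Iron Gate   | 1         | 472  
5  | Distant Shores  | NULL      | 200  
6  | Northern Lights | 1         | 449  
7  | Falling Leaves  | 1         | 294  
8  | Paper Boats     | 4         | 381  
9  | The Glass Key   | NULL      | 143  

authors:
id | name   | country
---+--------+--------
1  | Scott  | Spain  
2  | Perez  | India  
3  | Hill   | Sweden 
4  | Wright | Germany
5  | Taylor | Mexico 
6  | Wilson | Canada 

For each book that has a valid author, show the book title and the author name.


INNER JOIN keeps only books rows whose author_id matches an id in authors. Walk through each book:
  - book 1 (The Long Road): author_id=4 -> matches Wright
  - book 2 (Midnight Sun): author_id=1 -> matches Scott
  - book 3 (Hollow Hills): author_id=4 -> matches Wright
  - book 4 (The Iron Gate): author_id=1 -> matches Scott
  - book 5 (Distant Shores): author_id=NULL, no match -> dropped
  - book 6 (Northern Lights): author_id=1 -> matches Scott
  - book 7 (Falling Leaves): author_id=1 -> matches Scott
  - book 8 (Paper Boats): author_id=4 -> matches Wright
  - book 9 (The Glass Key): author_id=NULL, no match -> dropped
So 2 of 9 rows are dropped.

SQL:
SELECT a.title, b.name AS author
FROM books a
INNER JOIN authors b ON a.author_id = b.id

Result:
title           | author
----------------+-------
The Long Road   | Wright
Midnight Sun    | Scott 
Hollow Hills    | Wright
The Iron Gate   | Scott 
Northern Lights | Scott 
Falling Leaves  | Scott 
Paper Boats     | Wright


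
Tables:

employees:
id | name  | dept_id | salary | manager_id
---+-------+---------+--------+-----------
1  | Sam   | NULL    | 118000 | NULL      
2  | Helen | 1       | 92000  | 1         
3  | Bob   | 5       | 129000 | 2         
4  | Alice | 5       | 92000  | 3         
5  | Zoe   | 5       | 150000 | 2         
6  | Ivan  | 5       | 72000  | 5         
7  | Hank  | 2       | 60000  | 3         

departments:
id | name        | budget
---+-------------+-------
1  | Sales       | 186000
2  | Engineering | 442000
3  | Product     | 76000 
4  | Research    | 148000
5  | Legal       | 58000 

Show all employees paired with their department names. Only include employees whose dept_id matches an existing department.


INNER JOIN keeps only employees rows whose dept_id matches an id in departments. Walk through each employee:
  - employee 1 (Sam): dept_id=NULL, no match -> dropped
  - employee 2 (Helen): dept_id=1 -> matches Sales
  - employee 3 (Bob): dept_id=5 -> matches Legal
  - employee 4 (Alice): dept_id=5 -> matches Legal
  - employee 5 (Zoe): dept_id=5 -> matches Legal
  - employee 6 (Ivan): dept_id=5 -> matches Legal
  - employee 7 (Hank): dept_id=2 -> matches Engineering
So 1 of 7 rows is dropped.

SQL:
SELECT a.name, b.name AS department
FROM employees a
INNER JOIN departments b ON a.dept_id = b.id

Result:
name  | department 
------+------------
Helen | Sales      
Bob   | Legal      
Alice | Legal      
Zoe   | Legal      
Ivan  | Legal      
Hank  | Engineering


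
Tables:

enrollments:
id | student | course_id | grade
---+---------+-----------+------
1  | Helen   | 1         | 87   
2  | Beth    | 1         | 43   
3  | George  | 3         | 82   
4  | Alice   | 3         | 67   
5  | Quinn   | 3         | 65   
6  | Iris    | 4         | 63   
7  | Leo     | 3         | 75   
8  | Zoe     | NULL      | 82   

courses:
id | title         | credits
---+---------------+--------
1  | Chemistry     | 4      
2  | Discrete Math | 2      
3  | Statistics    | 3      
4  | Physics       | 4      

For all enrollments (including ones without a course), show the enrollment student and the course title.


LEFT JOIN keeps every row from enrollments (the left table); where course_id has no match in courses, the course columns become NULL. Walk through each enrollment:
  - enrollment 1 (Helen): course_id=1 -> matches Chemistry
  - enrollment 2 (Beth): course_id=1 -> matches Chemistry
  - enrollment 3 (George): course_id=3 -> matches Statistics
  - enrollment 4 (Alice): course_id=3 -> matches Statistics
  - enrollment 5 (Quinn): course_id=3 -> matches Statistics
  - enrollment 6 (Iris): course_id=4 -> matches Physics
  - enrollment 7 (Leo): course_id=3 -> matches Statistics
  - enrollment 8 (Zoe): course_id=NULL, no match -> kept with NULL
All 8 rows appear; 1 has NULL course.

SQL:
SELECT a.student, b.title AS course
FROM enrollments a
LEFT JOIN courses b ON a.course_id = b.id

Result:
student | course    
--------+-----------
Helen   | Chemistry 
Beth    | Chemistry 
George  | Statistics
Alice   | Statistics
Quinn   | Statistics
Iris    | Physics   
Leo     | Statistics
Zoe     | NULL      


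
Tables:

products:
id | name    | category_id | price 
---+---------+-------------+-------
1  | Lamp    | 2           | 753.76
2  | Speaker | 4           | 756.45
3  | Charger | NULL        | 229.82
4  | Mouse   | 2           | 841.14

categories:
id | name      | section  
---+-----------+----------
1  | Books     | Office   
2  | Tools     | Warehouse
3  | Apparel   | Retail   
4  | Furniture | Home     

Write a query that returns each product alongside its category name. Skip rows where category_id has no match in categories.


INNER JOIN keeps only products rows whose category_id matches an id in categories. Walk through each product:
  - product 1 (Lamp): category_id=2 -> matches Tools
  - product 2 (Speaker): category_id=4 -> matches Furniture
  - product 3 (Charger): category_id=NULL, no match -> dropped
  - product 4 (Mouse): category_id=2 -> matches Tools
So 1 of 4 rows is dropped.

SQL:
SELECT a.name, b.name AS category
FROM products a
INNER JOIN categories b ON a.category_id = b.id

Result:
name    | category 
--------+----------
Lamp    | Tools    
Speaker | Furniture
Mouse   | Tools    


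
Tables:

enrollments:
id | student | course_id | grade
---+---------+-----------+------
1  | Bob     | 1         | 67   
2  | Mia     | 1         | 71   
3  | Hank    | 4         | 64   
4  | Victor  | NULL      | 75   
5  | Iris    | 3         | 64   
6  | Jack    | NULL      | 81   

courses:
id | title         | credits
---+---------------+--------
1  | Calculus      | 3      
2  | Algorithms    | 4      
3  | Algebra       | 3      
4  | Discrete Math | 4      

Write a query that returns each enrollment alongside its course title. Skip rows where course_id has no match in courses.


INNER JOIN keeps only enrollments rows whose course_id matches an id in courses. Walk through each enrollment:
  - enrollment 1 (Bob): course_id=1 -> matches Calculus
  - enrollment 2 (Mia): course_id=1 -> matches Calculus
  - enrollment 3 (Hank): course_id=4 -> matches Discrete Math
  - enrollment 4 (Victor): course_id=NULL, no match -> dropped
  - enrollment 5 (Iris): course_id=3 -> matches Algebra
  - enrollment 6 (Jack): course_id=NULL, no match -> dropped
So 2 of 6 rows are dropped.

SQL:
SELECT a.student, b.title AS course
FROM enrollments a
INNER JOIN courses b ON a.course_id = b.id

Result:
student | course       
--------+--------------
Bob     | Calculus     
Mia     | Calculus     
Hank    | Discrete Math
Iris    | Algebra      


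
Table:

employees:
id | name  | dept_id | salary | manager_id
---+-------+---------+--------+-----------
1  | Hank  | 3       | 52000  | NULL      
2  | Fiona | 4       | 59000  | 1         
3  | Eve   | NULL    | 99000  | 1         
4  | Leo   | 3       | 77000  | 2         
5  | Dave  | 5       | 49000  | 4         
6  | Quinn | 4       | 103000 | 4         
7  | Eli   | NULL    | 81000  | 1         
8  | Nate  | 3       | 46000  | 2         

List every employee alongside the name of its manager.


This is a self-join: employees is joined to a second copy of itself, matching each row's manager_id to another row's id. Use LEFT JOIN so rows with manager_id=NULL are kept.
  - employee 1 (Hank): manager_id=NULL -> NULL
  - employee 2 (Fiona): manager_id=1 -> Hank
  - employee 3 (Eve): manager_id=1 -> Hank
  - employee 4 (Leo): manager_id=2 -> Fiona
  - employee 5 (Dave): manager_id=4 -> Leo
  - employee 6 (Quinn): manager_id=4 -> Leo
  - employee 7 (Eli): manager_id=1 -> Hank
  - employee 8 (Nate): manager_id=2 -> Fiona

SQL:
SELECT a.name AS item, b.name AS manager
FROM employees a
LEFT JOIN employees b ON a.manager_id = b.id

Result:
item  | manager
------+--------
Hank  | NULL   
Fiona | Hank   
Eve   | Hank   
Leo   | Fiona  
Dave  | Leo    
Quinn | Leo    
Eli   | Hank   
Nate  | Fiona  


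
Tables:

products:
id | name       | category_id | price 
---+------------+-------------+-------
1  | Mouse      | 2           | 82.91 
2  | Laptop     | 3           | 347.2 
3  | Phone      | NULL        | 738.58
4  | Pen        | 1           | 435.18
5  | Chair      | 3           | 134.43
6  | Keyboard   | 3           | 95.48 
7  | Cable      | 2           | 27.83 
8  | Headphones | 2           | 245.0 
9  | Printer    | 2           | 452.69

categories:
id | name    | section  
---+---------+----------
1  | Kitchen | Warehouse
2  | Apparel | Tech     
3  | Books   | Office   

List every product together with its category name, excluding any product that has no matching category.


INNER JOIN keeps only products rows whose category_id matches an id in categories. Walk through each product:
  - product 1 (Mouse): category_id=2 -> matches Apparel
  - product 2 (Laptop): category_id=3 -> matches Books
  - product 3 (Phone): category_id=NULL, no match -> dropped
  - product 4 (Pen): category_id=1 -> matches Kitchen
  - product 5 (Chair): category_id=3 -> matches Books
  - product 6 (Keyboard): category_id=3 -> matches Books
  - product 7 (Cable): category_id=2 -> matches Apparel
  - product 8 (Headphones): category_id=2 -> matches Apparel
  - product 9 (Printer): category_id=2 -> matches Apparel
So 1 of 9 rows is dropped.

SQL:
SELECT a.name, b.name AS category
FROM products a
INNER JOIN categories b ON a.category_id = b.id

Result:
name       | category
-----------+---------
Mouse      | Apparel 
Laptop     | Books   
Pen        | Kitchen 
Chair      | Books   
Keyboard   | Books   
Cable      | Apparel 
Headphones | Apparel 
Printer    | Apparel 


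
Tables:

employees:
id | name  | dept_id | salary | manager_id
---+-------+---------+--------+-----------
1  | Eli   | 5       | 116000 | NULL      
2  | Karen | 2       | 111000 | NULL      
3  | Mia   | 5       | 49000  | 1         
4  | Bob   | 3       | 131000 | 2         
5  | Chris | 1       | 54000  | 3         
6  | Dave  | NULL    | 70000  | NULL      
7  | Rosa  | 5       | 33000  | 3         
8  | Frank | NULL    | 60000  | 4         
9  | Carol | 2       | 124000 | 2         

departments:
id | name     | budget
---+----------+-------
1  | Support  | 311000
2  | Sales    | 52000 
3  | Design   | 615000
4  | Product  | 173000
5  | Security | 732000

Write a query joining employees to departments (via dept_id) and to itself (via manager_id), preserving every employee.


Two LEFT JOINs from the same base table employees: one to departments via dept_id, one to employees itself via manager_id. Both are LEFT so every employee is preserved.
Match against departments:
  - employee 1 (Eli): dept_id=5 -> matches Security
  - employee 2 (Karen): dept_id=2 -> matches Sales
  - employee 3 (Mia): dept_id=5 -> matches Security
  - employee 4 (Bob): dept_id=3 -> matches Design
  - employee 5 (Chris): dept_id=1 -> matches Support
  - employee 6 (Dave): dept_id=NULL, no match -> kept with NULL
  - employee 7 (Rosa): dept_id=5 -> matches Security
  - employee 8 (Frank): dept_id=NULL, no match -> kept with NULL
  - employee 9 (Carol): dept_id=2 -> matches Sales
Match against employees (self):
  - employee 1 (Eli): manager_id=NULL -> NULL
  - employee 2 (Karen): manager_id=NULL -> NULL
  - employee 3 (Mia): manager_id=1 -> Eli
  - employee 4 (Bob): manager_id=2 -> Karen
  - employee 5 (Chris): manager_id=3 -> Mia
  - employee 6 (Dave): manager_id=NULL -> NULL
  - employee 7 (Rosa): manager_id=3 -> Mia
  - employee 8 (Frank): manager_id=4 -> Bob
  - employee 9 (Carol): manager_id=2 -> Karen

SQL:
SELECT a.name, b.name AS department, c.name AS manager
FROM employees a
LEFT JOIN departments b ON a.dept_id = b.id
LEFT JOIN employees c ON a.manager_id = c.id

Result:
name  | department | manager
------+------------+--------
Eli   | Security   | NULL   
Karen | Sales      | NULL   
Mia   | Security   | Eli    
Bob   | Design     | Karen  
Chris | Support    | Mia    
Dave  | NULL       | NULL   
Rosa  | Security   | Mia    
Frank | NULL       | Bob    
Carol | Sales      | Karen  


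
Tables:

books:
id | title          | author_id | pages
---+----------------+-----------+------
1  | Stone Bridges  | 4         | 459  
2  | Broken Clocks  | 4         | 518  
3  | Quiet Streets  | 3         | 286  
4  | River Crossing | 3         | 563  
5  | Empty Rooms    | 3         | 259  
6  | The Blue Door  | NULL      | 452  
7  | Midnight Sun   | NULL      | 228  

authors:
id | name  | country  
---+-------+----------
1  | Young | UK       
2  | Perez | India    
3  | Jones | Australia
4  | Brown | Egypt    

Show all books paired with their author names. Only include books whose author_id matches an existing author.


INNER JOIN keeps only books rows whose author_id matches an id in authors. Walk through each book:
  - book 1 (Stone Bridges): author_id=4 -> matches Brown
  - book 2 (Broken Clocks): author_id=4 -> matches Brown
  - book 3 (Quiet Streets): author_id=3 -> matches Jones
  - book 4 (River Crossing): author_id=3 -> matches Jones
  - book 5 (Empty Rooms): author_id=3 -> matches Jones
  - book 6 (The Blue Door): author_id=NULL, no match -> dropped
  - book 7 (Midnight Sun): author_id=NULL, no match -> dropped
So 2 of 7 rows are dropped.

SQL:
SELECT a.title, b.name AS author
FROM books a
INNER JOIN authors b ON a.author_id = b.id

Result:
title          | author
---------------+-------
Stone Bridges  | Brown 
Broken Clocks  | Brown 
Quiet Streets  | Jones 
River Crossing | Jones 
Empty Rooms    | Jones 


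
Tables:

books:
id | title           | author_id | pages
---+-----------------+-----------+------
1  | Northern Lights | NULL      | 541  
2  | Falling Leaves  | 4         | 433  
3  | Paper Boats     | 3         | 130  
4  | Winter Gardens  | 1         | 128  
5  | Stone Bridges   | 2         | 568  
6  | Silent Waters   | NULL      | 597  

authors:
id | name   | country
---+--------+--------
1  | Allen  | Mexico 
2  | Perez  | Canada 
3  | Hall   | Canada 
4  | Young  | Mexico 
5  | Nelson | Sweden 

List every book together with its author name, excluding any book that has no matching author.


INNER JOIN keeps only books rows whose author_id matches an id in authors. Walk through each book:
  - book 1 (Northern Lights): author_id=NULL, no match -> dropped
  - book 2 (Falling Leaves): author_id=4 -> matches Young
  - book 3 (Paper Boats): author_id=3 -> matches Hall
  - book 4 (Winter Gardens): author_id=1 -> matches Allen
  - book 5 (Stone Bridges): author_id=2 -> matches Perez
  - book 6 (Silent Waters): author_id=NULL, no match -> dropped
So 2 of 6 rows are dropped.

SQL:
SELECT a.title, b.name AS author
FROM books a
INNER JOIN authors b ON a.author_id = b.id

Result:
title          | author
---------------+-------
Falling Leaves | Young 
Paper Boats    | Hall  
Winter Gardens | Allen 
Stone Bridges  | Perez 


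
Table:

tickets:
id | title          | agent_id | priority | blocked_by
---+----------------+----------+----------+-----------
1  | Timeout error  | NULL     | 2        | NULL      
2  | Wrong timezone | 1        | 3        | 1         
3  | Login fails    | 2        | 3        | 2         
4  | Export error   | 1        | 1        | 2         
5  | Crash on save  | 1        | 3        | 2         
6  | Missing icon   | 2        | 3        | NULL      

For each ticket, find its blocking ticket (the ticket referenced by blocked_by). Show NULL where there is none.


This is a self-join: tickets is joined to a second copy of itself, matching each row's blocked_by to another row's id. Use LEFT JOIN so rows with blocked_by=NULL are kept.
  - ticket 1 (Timeout error): blocked_by=NULL -> NULL
  - ticket 2 (Wrong timezone): blocked_by=1 -> Timeout error
  - ticket 3 (Login fails): blocked_by=2 -> Wrong timezone
  - ticket 4 (Export error): blocked_by=2 -> Wrong timezone
  - ticket 5 (Crash on save): blocked_by=2 -> Wrong timezone
  - ticket 6 (Missing icon): blocked_by=NULL -> NULL

SQL:
SELECT a.title AS item, b.title AS blocked_by
FROM tickets a
LEFT JOIN tickets b ON a.blocked_by = b.id

Result:
item           | blocked_by    
---------------+---------------
Timeout error  | NULL          
Wrong timezone | Timeout error 
Login fails    | Wrong timezone
Export error   | Wrong timezone
Crash on save  | Wrong timezone
Missing icon   | NULL          


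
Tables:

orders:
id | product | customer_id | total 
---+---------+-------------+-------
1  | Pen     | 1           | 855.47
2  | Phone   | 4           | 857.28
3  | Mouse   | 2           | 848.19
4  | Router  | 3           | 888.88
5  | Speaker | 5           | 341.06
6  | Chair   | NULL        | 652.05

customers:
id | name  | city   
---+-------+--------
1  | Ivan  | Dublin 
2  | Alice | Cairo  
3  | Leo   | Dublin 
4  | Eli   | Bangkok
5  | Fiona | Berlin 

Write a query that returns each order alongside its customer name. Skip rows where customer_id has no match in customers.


INNER JOIN keeps only orders rows whose customer_id matches an id in customers. Walk through each order:
  - order 1 (Pen): customer_id=1 -> matches Ivan
  - order 2 (Phone): customer_id=4 -> matches Eli
  - order 3 (Mouse): customer_id=2 -> matches Alice
  - order 4 (Router): customer_id=3 -> matches Leo
  - order 5 (Speaker): customer_id=5 -> matches Fiona
  - order 6 (Chair): customer_id=NULL, no match -> dropped
So 1 of 6 rows is dropped.

SQL:
SELECT a.product, b.name AS customer
FROM orders a
INNER JOIN customers b ON a.customer_id = b.id

Result:
product | customer
--------+---------
Pen     | Ivan    
Phone   | Eli     
Mouse   | Alice   
Router  | Leo     
Speaker | Fiona   


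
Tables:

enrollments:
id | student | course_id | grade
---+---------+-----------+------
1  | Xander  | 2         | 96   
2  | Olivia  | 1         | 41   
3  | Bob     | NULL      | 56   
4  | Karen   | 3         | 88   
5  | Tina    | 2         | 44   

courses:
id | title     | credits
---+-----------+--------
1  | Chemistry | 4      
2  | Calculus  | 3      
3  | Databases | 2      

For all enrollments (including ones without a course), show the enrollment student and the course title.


LEFT JOIN keeps every row from enrollments (the left table); where course_id has no match in courses, the course columns become NULL. Walk through each enrollment:
  - enrollment 1 (Xander): course_id=2 -> matches Calculus
  - enrollment 2 (Olivia): course_id=1 -> matches Chemistry
  - enrollment 3 (Bob): course_id=NULL, no match -> kept with NULL
  - enrollment 4 (Karen): course_id=3 -> matches Databases
  - enrollment 5 (Tina): course_id=2 -> matches Calculus
All 5 rows appear; 1 has NULL course.

SQL:
SELECT a.student, b.title AS course
FROM enrollments a
LEFT JOIN courses b ON a.course_id = b.id

Result:
student | course   
--------+----------
Xander  | Calculus 
Olivia  | Chemistry
Bob     | NULL     
Karen   | Databases
Tina    | Calculus 


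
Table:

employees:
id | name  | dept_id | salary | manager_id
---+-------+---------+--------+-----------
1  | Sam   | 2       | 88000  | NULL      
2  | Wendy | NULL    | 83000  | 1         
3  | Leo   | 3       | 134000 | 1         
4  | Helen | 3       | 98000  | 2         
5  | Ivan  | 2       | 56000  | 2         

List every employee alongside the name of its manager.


This is a self-join: employees is joined to a second copy of itself, matching each row's manager_id to another row's id. Use LEFT JOIN so rows with manager_id=NULL are kept.
  - employee 1 (Sam): manager_id=NULL -> NULL
  - employee 2 (Wendy): manager_id=1 -> Sam
  - employee 3 (Leo): manager_id=1 -> Sam
  - employee 4 (Helen): manager_id=2 -> Wendy
  - employee 5 (Ivan): manager_id=2 -> Wendy

SQL:
SELECT a.name AS item, b.name AS manager
FROM employees a
LEFT JOIN employees b ON a.manager_id = b.id

Result:
item  | manager
------+--------
Sam   | NULL   
Wendy | Sam    
Leo   | Sam    
Helen | Wendy  
Ivan  | Wendy  


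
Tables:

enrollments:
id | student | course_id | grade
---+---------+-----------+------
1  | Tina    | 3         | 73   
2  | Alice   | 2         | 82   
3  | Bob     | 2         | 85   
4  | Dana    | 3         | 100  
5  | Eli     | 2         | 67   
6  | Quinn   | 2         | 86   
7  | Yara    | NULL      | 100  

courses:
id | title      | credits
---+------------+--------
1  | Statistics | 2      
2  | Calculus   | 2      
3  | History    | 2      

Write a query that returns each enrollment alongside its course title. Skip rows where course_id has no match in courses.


INNER JOIN keeps only enrollments rows whose course_id matches an id in courses. Walk through each enrollment:
  - enrollment 1 (Tina): course_id=3 -> matches History
  - enrollment 2 (Alice): course_id=2 -> matches Calculus
  - enrollment 3 (Bob): course_id=2 -> matches Calculus
  - enrollment 4 (Dana): course_id=3 -> matches History
  - enrollment 5 (Eli): course_id=2 -> matches Calculus
  - enrollment 6 (Quinn): course_id=2 -> matches Calculus
  - enrollment 7 (Yara): course_id=NULL, no match -> dropped
So 1 of 7 rows is dropped.

SQL:
SELECT a.student, b.title AS course
FROM enrollments a
INNER JOIN courses b ON a.course_id = b.id

Result:
student | course  
--------+---------
Tina    | History 
Alice   | Calculus
Bob     | Calculus
Dana    | History 
Eli     | Calculus
Quinn   | Calculus
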